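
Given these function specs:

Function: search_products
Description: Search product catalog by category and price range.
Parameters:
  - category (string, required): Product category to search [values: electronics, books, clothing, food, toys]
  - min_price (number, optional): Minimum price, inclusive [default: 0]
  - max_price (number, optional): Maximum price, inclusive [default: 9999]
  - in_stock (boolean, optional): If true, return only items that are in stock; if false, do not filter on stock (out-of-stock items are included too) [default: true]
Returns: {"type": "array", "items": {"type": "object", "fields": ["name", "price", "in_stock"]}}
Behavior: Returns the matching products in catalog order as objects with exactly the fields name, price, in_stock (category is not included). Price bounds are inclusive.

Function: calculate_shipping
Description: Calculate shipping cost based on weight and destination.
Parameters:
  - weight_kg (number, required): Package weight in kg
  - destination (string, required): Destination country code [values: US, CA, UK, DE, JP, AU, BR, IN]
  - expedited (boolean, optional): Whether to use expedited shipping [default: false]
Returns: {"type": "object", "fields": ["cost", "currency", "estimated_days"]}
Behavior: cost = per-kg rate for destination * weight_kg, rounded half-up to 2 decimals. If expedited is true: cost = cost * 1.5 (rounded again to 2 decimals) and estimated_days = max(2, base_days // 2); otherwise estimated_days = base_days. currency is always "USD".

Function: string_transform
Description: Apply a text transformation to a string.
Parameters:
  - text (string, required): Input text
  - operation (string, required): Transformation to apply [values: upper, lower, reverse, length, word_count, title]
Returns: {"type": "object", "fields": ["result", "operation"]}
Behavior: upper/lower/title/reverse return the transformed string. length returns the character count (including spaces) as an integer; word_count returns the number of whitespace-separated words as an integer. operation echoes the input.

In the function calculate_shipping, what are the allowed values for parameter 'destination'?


The calculate_shipping spec declares:
  - destination (string, required): Destination country code [values: US, CA, UK, DE, JP, AU, BR, IN]
Allowed values:
US, CA, UK, DE, JP, AU, BR, IN


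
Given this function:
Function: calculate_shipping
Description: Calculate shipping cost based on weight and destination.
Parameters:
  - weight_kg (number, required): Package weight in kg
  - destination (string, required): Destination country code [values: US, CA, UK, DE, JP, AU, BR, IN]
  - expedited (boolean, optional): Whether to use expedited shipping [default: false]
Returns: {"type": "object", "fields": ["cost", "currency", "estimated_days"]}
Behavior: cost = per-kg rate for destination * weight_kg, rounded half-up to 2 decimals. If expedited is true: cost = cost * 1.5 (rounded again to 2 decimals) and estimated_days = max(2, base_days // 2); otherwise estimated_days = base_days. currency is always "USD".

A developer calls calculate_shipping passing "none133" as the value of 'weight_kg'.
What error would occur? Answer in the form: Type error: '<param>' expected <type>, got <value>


Spec: 'weight_kg' is declared as number; "none133" is a string.
Type error: 'weight_kg' expected number, got "none133"


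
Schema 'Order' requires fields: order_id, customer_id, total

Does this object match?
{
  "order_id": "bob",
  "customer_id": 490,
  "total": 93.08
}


Checking required fields... All present.
Valid - all required fields present


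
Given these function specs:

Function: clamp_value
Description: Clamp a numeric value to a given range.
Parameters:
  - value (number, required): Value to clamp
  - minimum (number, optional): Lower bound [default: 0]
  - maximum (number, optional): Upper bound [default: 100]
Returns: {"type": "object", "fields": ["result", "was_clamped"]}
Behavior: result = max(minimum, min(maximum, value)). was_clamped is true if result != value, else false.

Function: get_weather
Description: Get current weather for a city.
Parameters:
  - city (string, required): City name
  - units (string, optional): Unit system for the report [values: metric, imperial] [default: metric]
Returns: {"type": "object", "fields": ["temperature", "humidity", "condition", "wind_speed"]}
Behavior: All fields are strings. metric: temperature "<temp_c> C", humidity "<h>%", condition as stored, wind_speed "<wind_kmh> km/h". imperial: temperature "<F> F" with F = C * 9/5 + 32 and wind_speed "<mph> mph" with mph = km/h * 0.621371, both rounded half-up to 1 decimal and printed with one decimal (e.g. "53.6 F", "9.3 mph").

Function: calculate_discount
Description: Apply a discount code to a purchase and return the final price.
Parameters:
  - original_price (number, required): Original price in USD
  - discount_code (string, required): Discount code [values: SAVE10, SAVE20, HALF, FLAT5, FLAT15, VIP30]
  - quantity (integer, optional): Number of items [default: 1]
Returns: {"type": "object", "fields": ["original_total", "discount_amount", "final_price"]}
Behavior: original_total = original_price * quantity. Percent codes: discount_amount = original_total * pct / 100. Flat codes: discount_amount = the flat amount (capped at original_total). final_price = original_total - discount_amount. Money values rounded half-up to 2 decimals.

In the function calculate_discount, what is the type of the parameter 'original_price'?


The calculate_discount spec declares:
  - original_price (number, required): Original price in USD
Type:
number


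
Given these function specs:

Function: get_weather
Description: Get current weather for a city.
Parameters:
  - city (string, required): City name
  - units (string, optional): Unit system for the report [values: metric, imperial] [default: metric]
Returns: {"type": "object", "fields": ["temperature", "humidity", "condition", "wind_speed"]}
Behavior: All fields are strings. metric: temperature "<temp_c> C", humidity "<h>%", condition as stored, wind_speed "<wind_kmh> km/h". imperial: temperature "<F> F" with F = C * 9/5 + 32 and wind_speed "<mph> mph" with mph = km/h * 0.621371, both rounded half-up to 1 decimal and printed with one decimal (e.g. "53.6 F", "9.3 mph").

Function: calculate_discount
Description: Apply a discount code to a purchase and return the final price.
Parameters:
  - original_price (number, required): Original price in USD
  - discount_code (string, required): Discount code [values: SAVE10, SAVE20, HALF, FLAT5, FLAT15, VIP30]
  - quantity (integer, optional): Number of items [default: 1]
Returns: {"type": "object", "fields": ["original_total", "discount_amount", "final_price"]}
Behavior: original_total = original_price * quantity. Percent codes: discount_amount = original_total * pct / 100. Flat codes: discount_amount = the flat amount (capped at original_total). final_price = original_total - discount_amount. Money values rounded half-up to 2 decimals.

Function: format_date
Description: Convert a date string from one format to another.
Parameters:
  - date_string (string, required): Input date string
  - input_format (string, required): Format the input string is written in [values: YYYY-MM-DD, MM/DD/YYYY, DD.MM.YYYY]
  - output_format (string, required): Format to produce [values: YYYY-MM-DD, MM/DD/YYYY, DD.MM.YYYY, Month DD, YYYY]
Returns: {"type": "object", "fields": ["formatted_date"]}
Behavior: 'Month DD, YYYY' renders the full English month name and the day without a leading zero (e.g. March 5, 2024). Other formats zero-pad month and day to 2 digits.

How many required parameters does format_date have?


Parameters of format_date: date_string (required), input_format (required), output_format (required)
Required count:
3


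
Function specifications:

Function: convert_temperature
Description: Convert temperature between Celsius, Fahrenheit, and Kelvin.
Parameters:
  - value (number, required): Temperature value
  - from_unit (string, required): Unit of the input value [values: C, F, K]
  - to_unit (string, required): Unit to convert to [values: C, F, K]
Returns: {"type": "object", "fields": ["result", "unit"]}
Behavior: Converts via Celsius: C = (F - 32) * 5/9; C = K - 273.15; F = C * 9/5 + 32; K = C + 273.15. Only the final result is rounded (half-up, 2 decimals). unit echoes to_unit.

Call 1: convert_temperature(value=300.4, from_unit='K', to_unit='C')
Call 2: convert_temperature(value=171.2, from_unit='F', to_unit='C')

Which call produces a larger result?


Call 1:
  To C: 300.4 - 273.15 = 27.25
  Target is C: 27.25
  Round to 2 decimals: 27.25
  -> 27.25 C
Call 2:
  To C: (171.2 - 32) * 5/9 = 77.333333
  Target is C: 77.333333
  Round to 2 decimals: 77.33
  -> 77.33 C
Call 2 (77.33 C)


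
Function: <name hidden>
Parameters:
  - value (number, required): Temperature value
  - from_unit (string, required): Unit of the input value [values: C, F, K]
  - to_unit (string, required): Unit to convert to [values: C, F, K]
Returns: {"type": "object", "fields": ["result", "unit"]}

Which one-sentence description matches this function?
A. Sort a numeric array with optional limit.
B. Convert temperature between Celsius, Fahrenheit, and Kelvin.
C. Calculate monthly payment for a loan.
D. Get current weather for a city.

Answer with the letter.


Parameters value, from_unit, to_unit and return ["result", "unit"] fit: Convert temperature between Celsius, Fahrenheit, and Kelvin.
B


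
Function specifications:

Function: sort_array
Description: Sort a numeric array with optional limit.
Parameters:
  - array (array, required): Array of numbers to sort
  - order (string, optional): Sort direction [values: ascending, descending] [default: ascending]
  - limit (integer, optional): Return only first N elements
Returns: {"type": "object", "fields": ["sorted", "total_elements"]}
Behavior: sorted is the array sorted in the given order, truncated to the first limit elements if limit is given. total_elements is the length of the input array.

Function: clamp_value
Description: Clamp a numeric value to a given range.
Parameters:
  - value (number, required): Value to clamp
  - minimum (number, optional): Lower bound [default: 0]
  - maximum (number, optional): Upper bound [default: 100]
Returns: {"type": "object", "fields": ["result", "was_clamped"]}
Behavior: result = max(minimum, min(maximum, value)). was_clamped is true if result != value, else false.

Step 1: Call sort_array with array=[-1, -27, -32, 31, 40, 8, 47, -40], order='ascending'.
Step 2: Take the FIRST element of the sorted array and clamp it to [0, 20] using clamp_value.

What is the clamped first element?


Step 1: sort_array(order=ascending)
  sorted: [-40, -32, -27, -1, 8, 31, 40, 47]
  -> first element = -40
Step 2: clamp_value(value=-40, minimum=0, maximum=20)
  result = max(0, min(20, -40)) = max(0, -40) = 0
  was_clamped = (0 != -40) = true
  -> result = 0
0


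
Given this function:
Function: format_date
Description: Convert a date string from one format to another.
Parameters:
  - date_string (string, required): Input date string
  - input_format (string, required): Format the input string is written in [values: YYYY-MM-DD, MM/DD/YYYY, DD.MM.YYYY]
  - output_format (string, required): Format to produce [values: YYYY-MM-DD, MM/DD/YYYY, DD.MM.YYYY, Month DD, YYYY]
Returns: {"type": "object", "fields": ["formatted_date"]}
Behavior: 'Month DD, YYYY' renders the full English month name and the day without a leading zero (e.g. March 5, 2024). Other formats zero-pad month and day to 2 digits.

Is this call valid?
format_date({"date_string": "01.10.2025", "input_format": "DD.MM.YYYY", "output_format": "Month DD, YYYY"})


Checking all required parameters present and types match... All valid.
Valid


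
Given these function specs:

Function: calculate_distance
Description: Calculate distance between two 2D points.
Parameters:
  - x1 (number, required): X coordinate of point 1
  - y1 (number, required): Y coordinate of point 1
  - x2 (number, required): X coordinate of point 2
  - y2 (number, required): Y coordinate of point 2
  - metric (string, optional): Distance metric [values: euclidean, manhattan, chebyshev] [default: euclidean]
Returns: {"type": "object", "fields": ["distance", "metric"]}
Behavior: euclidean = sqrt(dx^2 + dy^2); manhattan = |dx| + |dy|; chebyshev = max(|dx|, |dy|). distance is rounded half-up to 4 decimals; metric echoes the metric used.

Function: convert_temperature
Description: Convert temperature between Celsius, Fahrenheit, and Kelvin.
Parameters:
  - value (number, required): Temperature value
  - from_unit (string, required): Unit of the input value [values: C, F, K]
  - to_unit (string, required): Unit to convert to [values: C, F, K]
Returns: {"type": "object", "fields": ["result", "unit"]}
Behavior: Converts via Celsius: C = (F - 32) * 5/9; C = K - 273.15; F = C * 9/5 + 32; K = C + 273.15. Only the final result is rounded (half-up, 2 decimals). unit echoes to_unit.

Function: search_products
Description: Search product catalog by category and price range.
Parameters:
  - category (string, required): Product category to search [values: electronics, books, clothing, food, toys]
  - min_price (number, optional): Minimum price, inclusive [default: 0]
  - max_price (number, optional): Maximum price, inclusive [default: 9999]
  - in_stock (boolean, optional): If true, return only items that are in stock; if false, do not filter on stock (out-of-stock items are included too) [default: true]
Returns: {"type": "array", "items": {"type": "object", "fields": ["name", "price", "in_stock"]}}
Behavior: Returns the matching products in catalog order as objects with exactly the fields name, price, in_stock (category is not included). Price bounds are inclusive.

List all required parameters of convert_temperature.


Parameters of convert_temperature and their required/optional flag:
  value: required
  from_unit: required
  to_unit: required
from_unit, to_unit, value


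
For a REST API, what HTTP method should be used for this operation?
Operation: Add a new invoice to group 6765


GET = read, POST = create, PUT = update/replace, DELETE = remove
This operation is a create.
POST


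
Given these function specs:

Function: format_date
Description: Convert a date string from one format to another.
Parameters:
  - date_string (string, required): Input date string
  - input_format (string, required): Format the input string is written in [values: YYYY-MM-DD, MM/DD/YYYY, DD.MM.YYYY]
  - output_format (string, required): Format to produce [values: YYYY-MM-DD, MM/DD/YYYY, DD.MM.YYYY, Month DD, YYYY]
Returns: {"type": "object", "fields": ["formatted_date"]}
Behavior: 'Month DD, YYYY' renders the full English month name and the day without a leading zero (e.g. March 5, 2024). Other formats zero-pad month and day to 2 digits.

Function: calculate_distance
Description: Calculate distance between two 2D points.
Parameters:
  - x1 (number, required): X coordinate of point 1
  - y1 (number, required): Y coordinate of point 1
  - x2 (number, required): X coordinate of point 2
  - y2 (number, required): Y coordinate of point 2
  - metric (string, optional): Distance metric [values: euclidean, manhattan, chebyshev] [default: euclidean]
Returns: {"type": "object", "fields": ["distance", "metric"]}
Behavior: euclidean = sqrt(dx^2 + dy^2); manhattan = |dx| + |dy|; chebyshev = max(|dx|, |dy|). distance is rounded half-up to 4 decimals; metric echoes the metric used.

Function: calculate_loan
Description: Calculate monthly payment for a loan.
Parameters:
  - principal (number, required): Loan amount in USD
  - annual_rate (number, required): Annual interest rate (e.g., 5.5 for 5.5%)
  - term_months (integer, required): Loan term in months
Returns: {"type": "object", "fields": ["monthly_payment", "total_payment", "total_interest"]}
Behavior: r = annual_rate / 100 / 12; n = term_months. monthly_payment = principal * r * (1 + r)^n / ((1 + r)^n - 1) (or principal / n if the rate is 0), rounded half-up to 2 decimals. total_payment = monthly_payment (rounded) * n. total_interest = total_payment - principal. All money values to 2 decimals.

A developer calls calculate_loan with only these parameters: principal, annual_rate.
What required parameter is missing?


Required parameters: principal, annual_rate, term_months
Provided: principal, annual_rate
Missing: term_months
term_months


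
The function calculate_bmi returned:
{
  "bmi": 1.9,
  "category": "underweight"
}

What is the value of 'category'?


underweight


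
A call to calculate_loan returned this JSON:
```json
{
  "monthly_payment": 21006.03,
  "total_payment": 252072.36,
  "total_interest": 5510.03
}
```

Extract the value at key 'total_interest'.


5510.03


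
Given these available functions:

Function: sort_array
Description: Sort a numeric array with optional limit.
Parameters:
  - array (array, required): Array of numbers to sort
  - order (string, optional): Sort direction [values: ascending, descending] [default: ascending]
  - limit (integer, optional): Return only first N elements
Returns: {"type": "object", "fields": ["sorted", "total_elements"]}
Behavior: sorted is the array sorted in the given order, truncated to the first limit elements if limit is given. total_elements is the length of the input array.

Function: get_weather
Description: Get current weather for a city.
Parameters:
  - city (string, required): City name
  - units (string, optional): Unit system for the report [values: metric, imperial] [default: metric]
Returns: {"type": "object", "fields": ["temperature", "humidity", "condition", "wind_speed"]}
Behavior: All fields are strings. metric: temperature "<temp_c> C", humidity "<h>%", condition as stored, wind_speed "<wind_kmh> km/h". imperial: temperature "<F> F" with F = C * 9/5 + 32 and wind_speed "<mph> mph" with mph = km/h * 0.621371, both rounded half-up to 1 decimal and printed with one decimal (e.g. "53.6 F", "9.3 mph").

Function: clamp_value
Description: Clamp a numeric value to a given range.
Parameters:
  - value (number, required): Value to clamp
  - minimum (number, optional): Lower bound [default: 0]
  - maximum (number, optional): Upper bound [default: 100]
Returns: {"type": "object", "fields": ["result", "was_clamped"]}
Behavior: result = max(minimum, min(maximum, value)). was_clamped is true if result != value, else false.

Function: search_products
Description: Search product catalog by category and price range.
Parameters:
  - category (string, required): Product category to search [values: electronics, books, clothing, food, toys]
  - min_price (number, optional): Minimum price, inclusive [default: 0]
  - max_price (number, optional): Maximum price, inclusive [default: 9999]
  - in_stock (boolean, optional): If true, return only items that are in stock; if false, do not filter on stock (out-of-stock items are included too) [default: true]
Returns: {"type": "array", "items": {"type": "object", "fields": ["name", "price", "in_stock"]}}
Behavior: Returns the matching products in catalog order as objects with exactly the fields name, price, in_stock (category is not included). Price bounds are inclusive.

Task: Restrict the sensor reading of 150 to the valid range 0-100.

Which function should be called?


The task needs a function whose description is: Clamp a numeric value to a given range.
clamp_value


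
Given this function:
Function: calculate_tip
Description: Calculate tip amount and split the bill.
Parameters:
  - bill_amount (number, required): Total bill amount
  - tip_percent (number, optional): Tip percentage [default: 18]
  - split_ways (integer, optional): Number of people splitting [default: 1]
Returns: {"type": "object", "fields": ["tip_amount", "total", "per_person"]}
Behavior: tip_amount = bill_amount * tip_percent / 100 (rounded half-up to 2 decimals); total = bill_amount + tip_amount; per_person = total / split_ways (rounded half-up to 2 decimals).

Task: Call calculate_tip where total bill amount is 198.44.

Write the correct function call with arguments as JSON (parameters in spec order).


Mapping each described value to its parameter name:
  'Total bill amount' -> bill_amount = 198.44
calculate_tip({"bill_amount": 198.44})


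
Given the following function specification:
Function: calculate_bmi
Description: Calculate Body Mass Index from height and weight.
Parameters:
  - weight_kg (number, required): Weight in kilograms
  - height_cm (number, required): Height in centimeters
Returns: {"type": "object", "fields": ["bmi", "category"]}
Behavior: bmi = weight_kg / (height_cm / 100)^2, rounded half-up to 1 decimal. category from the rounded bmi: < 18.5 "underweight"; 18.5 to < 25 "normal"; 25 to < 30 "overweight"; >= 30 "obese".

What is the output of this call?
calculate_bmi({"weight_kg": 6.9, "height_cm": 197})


height_m = 197 / 100 = 1.97
bmi = 6.9 / 1.97^2 = 6.9 / 3.8809 = 1.777938 -> 1.8
1.8 < 18.5 -> underweight
Output:
{"bmi": 1.8, "category": "underweight"}


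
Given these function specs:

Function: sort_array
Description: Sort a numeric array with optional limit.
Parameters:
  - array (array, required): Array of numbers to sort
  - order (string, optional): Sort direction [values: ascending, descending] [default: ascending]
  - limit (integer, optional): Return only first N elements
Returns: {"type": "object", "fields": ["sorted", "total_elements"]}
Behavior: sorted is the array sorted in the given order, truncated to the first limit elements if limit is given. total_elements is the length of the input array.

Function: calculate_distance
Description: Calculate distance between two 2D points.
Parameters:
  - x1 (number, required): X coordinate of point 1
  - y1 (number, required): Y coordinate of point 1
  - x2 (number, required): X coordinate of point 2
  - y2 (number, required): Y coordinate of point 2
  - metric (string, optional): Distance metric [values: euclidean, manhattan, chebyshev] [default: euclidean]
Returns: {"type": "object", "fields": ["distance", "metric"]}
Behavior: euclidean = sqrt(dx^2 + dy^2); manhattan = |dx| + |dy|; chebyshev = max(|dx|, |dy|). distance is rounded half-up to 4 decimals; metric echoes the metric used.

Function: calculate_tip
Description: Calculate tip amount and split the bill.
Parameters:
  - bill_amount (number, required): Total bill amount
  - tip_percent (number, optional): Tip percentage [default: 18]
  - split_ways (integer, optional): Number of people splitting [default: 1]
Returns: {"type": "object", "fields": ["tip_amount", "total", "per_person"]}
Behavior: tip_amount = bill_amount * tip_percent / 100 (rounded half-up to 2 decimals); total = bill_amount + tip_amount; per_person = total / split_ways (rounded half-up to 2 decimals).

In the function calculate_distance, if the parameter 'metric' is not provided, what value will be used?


The calculate_distance spec declares:
  - metric (string, optional): Distance metric [values: euclidean, manhattan, chebyshev] [default: euclidean]
Default:
euclidean


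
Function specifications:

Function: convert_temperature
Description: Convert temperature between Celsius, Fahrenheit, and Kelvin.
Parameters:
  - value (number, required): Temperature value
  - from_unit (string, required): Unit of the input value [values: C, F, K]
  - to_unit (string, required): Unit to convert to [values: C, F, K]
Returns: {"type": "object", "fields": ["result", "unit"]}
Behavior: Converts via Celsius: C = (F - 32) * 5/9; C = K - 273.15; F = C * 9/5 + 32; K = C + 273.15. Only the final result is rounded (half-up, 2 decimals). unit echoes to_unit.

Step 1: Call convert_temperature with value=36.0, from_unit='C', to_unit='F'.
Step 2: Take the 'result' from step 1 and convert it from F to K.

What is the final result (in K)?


Step 1: convert_temperature(value=36.0, from_unit=C, to_unit=F)
  Input already in C: 36
  To F: 36 * 9/5 + 32 = 96.8
  Round to 2 decimals: 96.8
  -> result = 96.8 F
Step 2: convert_temperature(value=96.8, from_unit=F, to_unit=K)
  To C: (96.8 - 32) * 5/9 = 36
  To K: 36 + 273.15 = 309.15
  Round to 2 decimals: 309.15
  -> result = 309.15 K
309.15 K


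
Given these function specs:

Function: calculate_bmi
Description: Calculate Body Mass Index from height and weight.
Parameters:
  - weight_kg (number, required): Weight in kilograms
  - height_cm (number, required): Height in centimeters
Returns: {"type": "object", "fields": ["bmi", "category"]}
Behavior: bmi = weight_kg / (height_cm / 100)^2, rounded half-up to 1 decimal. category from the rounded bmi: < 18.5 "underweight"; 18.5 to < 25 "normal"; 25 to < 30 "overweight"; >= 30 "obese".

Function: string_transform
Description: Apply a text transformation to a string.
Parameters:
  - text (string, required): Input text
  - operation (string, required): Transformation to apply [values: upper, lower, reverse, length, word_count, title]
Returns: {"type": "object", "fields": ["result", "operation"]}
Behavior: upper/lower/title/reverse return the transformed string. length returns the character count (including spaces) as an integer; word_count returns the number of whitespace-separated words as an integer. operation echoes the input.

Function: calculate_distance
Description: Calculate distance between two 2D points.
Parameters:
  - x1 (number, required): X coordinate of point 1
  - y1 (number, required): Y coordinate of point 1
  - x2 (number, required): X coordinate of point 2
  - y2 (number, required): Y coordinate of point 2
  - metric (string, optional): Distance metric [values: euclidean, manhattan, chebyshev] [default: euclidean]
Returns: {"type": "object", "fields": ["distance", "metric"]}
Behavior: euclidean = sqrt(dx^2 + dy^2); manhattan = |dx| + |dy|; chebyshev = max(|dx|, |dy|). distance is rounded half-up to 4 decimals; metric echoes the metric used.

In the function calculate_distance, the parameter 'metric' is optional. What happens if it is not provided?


The calculate_distance spec declares:
  - metric (string, optional): Distance metric [values: euclidean, manhattan, chebyshev] [default: euclidean]
It defaults to euclidean


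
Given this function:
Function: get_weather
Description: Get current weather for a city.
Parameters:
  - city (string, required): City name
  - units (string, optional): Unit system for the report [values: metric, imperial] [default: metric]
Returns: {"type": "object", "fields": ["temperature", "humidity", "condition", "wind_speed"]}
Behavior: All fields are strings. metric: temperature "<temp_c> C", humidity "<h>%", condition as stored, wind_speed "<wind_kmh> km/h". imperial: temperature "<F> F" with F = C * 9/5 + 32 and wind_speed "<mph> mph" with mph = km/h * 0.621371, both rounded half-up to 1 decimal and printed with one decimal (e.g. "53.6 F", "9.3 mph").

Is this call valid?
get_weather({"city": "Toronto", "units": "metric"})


Checking all required parameters present and types match... All valid.
Valid


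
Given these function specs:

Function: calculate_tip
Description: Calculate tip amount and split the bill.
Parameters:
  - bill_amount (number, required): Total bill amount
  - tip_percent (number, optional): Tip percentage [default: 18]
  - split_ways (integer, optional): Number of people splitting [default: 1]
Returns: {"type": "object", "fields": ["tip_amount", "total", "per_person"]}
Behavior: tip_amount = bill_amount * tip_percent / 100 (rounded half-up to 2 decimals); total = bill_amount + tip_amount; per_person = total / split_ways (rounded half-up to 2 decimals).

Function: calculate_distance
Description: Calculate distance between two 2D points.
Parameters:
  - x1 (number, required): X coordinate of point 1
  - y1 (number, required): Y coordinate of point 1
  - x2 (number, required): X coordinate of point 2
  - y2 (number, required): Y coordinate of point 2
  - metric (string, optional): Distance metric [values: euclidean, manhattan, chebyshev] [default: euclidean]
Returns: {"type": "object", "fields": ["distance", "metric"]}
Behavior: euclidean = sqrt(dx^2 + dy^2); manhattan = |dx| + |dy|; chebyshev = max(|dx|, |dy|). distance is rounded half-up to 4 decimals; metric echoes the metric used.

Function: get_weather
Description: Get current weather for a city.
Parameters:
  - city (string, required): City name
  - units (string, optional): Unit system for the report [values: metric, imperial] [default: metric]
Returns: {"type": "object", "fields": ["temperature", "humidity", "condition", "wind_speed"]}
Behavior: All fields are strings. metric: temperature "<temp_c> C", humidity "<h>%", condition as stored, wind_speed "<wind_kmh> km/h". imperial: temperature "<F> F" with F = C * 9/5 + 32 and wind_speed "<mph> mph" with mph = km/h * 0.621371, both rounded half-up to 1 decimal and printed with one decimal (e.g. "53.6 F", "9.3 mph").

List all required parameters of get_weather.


Parameters of get_weather and their required/optional flag:
  city: required
  units: optional
city


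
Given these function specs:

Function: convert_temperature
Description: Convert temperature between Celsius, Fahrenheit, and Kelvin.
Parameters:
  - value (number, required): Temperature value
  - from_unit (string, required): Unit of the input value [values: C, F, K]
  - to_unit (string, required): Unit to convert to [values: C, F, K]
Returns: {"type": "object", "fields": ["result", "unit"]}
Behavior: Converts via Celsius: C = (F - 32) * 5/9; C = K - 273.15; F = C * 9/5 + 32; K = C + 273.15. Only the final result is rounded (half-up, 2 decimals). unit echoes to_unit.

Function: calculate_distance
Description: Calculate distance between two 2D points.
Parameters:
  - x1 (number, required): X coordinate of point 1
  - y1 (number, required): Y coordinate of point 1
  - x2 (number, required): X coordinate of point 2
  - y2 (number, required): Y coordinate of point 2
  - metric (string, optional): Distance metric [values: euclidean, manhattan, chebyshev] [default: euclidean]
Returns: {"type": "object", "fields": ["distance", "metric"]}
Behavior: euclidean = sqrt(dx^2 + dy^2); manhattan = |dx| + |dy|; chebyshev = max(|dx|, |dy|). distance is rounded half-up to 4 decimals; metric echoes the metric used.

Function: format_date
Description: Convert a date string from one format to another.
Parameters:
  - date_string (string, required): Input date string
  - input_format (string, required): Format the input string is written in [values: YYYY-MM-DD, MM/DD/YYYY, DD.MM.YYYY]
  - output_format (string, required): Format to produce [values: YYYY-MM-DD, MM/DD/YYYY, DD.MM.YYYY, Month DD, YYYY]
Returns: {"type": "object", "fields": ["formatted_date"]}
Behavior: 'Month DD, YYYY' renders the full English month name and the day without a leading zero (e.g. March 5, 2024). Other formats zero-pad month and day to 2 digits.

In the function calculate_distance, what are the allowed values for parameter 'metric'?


The calculate_distance spec declares:
  - metric (string, optional): Distance metric [values: euclidean, manhattan, chebyshev] [default: euclidean]
Allowed values:
euclidean, manhattan, chebyshev


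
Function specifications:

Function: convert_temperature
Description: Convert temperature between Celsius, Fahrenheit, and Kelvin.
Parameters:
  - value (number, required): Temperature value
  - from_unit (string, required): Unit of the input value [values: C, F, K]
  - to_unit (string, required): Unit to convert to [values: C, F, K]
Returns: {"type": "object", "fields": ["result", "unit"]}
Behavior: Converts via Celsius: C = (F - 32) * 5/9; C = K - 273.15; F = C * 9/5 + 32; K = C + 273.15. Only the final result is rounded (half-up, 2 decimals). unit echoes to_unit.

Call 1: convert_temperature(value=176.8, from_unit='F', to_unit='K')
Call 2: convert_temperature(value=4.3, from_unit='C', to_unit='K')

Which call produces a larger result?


Call 1:
  To C: (176.8 - 32) * 5/9 = 80.444444
  To K: 80.444444 + 273.15 = 353.594444
  Round to 2 decimals: 353.59
  -> 353.59 K
Call 2:
  Input already in C: 4.3
  To K: 4.3 + 273.15 = 277.45
  Round to 2 decimals: 277.45
  -> 277.45 K
Call 1 (353.59 K)


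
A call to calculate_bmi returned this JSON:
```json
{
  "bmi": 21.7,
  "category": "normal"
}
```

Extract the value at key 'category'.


normal


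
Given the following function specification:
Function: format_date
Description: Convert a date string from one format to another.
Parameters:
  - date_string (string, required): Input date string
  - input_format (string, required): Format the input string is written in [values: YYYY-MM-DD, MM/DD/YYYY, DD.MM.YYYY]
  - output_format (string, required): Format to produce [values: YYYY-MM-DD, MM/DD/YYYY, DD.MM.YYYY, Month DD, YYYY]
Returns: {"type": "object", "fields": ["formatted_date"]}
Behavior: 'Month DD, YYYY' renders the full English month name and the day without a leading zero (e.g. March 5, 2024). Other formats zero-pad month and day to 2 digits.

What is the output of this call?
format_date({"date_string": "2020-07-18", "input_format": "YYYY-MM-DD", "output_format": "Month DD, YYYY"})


Parse '2020-07-18' as YYYY-MM-DD: year=2020, month=7, day=18
Month 7 = July
Render as Month DD, YYYY: July 18, 2020
Output:
{"formatted_date": "July 18, 2020"}


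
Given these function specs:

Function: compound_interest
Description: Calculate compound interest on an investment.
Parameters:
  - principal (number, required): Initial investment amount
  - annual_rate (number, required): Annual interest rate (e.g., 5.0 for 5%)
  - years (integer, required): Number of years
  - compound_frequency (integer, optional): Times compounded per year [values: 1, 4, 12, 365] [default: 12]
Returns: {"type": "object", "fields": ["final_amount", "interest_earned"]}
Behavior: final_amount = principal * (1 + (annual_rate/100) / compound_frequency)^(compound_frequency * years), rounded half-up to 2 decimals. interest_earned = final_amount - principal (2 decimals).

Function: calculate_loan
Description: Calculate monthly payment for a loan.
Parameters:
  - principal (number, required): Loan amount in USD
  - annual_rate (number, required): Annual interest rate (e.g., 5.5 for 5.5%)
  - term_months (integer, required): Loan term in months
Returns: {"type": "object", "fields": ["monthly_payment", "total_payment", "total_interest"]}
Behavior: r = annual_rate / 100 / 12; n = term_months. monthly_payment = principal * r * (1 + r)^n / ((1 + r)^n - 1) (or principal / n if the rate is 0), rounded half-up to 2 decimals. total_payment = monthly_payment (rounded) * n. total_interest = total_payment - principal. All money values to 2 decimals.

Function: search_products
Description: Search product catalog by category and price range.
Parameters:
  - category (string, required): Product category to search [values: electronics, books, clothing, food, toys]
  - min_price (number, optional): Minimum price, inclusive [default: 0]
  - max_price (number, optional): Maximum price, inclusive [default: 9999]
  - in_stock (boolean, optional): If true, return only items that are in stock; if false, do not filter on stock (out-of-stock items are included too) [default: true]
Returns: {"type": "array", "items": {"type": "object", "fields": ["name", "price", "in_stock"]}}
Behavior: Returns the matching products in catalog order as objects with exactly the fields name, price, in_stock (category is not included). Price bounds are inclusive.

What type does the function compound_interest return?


The compound_interest spec declares Returns: {"type": "object", "fields": ["final_amount", "interest_earned"]}
Type:
object


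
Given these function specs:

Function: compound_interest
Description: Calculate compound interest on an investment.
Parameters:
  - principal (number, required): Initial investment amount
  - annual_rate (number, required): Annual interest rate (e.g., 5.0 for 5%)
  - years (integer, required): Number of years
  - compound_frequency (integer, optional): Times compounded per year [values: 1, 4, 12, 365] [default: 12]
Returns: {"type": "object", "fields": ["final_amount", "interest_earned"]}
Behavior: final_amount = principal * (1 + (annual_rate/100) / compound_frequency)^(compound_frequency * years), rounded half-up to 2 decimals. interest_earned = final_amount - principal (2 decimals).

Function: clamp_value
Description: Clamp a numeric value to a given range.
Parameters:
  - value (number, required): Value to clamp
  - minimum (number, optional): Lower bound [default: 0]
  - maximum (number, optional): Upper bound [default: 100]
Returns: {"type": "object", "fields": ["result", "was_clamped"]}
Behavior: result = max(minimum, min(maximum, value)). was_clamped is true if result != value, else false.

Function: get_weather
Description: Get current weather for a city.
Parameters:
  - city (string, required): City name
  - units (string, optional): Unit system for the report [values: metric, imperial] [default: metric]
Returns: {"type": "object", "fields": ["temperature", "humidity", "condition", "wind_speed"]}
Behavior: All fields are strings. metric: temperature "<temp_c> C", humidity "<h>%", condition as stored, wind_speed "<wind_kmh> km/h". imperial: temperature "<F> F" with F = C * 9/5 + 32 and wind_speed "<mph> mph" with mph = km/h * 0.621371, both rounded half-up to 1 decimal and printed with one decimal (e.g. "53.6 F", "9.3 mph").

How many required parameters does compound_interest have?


Parameters of compound_interest: principal (required), annual_rate (required), years (required), compound_frequency (optional)
Required count:
3


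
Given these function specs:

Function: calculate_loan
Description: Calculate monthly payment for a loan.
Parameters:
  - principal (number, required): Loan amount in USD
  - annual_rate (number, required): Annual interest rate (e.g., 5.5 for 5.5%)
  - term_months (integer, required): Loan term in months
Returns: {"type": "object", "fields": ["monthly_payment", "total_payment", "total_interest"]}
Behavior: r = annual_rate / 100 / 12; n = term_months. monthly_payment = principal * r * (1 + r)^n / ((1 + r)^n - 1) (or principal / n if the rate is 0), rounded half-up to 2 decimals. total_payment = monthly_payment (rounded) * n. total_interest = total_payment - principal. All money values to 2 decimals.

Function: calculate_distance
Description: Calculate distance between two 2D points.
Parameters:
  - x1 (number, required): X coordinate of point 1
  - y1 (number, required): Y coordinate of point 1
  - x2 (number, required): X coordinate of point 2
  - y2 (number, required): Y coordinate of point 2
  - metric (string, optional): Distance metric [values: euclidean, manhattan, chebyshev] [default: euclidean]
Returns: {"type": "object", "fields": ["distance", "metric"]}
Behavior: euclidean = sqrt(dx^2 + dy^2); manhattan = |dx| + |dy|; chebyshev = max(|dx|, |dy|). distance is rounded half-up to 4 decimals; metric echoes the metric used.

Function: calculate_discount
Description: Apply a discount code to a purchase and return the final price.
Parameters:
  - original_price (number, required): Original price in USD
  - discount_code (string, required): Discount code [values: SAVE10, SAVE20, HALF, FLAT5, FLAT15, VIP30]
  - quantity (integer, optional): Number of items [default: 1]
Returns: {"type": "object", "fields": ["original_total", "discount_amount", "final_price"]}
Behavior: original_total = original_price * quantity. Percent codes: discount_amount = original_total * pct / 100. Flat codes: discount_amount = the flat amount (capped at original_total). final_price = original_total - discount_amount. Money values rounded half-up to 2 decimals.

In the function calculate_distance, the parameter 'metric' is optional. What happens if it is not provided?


The calculate_distance spec declares:
  - metric (string, optional): Distance metric [values: euclidean, manhattan, chebyshev] [default: euclidean]
It defaults to euclidean


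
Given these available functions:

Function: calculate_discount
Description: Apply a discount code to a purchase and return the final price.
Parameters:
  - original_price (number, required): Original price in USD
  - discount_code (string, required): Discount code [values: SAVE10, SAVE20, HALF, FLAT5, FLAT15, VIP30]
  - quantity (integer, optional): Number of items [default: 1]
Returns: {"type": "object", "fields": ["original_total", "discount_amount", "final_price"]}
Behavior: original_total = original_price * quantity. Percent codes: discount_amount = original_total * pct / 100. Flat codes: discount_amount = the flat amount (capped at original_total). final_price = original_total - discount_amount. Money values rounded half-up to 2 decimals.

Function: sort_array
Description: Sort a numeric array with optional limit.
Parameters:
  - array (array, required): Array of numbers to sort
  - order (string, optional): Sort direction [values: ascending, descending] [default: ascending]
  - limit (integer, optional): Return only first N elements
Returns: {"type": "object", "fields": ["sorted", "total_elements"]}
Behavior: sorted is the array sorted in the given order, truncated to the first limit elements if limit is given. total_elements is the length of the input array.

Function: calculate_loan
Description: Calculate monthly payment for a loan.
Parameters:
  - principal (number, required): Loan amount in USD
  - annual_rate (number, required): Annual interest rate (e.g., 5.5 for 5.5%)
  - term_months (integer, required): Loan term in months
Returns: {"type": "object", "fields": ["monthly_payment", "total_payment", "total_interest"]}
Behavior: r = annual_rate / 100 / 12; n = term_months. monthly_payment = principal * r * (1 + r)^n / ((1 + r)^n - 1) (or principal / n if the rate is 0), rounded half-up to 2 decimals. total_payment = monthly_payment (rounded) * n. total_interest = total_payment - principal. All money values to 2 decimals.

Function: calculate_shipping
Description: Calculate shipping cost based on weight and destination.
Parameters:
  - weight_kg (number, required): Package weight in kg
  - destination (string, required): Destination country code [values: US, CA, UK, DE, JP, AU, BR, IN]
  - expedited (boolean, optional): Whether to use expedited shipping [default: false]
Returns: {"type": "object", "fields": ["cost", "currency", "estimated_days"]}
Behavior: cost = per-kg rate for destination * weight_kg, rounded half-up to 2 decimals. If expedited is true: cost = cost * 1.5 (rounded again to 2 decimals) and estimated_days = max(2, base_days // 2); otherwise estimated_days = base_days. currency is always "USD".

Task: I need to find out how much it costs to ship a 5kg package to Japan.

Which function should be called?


The task needs a function whose description is: Calculate shipping cost based on weight and destination.
calculate_shipping
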